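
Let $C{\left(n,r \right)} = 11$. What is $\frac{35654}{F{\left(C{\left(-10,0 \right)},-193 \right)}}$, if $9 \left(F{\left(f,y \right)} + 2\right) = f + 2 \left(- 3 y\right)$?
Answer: $\frac{320886}{1151} \approx 278.79$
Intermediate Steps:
$F{\left(f,y \right)} = -2 - \frac{2 y}{3} + \frac{f}{9}$ ($F{\left(f,y \right)} = -2 + \frac{f + 2 \left(- 3 y\right)}{9} = -2 + \frac{f - 6 y}{9} = -2 + \left(- \frac{2 y}{3} + \frac{f}{9}\right) = -2 - \frac{2 y}{3} + \frac{f}{9}$)
$\frac{35654}{F{\left(C{\left(-10,0 \right)},-193 \right)}} = \frac{35654}{-2 - - \frac{386}{3} + \frac{1}{9} \cdot 11} = \frac{35654}{-2 + \frac{386}{3} + \frac{11}{9}} = \frac{35654}{\frac{1151}{9}} = 35654 \cdot \frac{9}{1151} = \frac{320886}{1151}$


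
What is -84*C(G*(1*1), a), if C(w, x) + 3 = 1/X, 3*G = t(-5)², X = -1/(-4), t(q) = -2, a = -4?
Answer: -84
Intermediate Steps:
X = ¼ (X = -1*(-¼) = ¼ ≈ 0.25000)
G = 4/3 (G = (⅓)*(-2)² = (⅓)*4 = 4/3 ≈ 1.3333)
C(w, x) = 1 (C(w, x) = -3 + 1/(¼) = -3 + 4 = 1)
-84*C(G*(1*1), a) = -84*1 = -84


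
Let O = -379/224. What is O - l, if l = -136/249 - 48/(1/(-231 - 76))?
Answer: -821979043/55776 ≈ -14737.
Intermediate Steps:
l = 3669128/249 (l = -136*1/249 - 48/(1/(-307)) = -136/249 - 48/(-1/307) = -136/249 - 48*(-307) = -136/249 + 14736 = 3669128/249 ≈ 14735.)
O = -379/224 (O = -379*1/224 = -379/224 ≈ -1.6920)
O - l = -379/224 - 1*3669128/249 = -379/224 - 3669128/249 = -821979043/55776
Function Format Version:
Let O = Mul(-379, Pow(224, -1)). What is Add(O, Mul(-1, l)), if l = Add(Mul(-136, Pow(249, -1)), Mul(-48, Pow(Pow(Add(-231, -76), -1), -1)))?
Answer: Rational(-821979043, 55776) ≈ -14737.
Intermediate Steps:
l = Rational(3669128, 249) (l = Add(Mul(-136, Rational(1, 249)), Mul(-48, Pow(Pow(-307, -1), -1))) = Add(Rational(-136, 249), Mul(-48, Pow(Rational(-1, 307), -1))) = Add(Rational(-136, 249), Mul(-48, -307)) = Add(Rational(-136, 249), 14736) = Rational(3669128, 249) ≈ 14735.)
O = Rational(-379, 224) (O = Mul(-379, Rational(1, 224)) = Rational(-379, 224) ≈ -1.6920)
Add(O, Mul(-1, l)) = Add(Rational(-379, 224), Mul(-1, Rational(3669128, 249))) = Add(Rational(-379, 224), Rational(-3669128, 249)) = Rational(-821979043, 55776)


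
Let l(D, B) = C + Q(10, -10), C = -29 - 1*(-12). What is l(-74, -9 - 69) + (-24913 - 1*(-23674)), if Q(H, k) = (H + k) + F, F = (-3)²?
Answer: -1247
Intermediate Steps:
C = -17 (C = -29 + 12 = -17)
F = 9
Q(H, k) = 9 + H + k (Q(H, k) = (H + k) + 9 = 9 + H + k)
l(D, B) = -8 (l(D, B) = -17 + (9 + 10 - 10) = -17 + 9 = -8)
l(-74, -9 - 69) + (-24913 - 1*(-23674)) = -8 + (-24913 - 1*(-23674)) = -8 + (-24913 + 23674) = -8 - 1239 = -1247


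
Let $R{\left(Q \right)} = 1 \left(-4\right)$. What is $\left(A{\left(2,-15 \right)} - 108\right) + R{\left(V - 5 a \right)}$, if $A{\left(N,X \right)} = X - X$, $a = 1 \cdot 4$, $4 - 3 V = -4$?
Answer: $-112$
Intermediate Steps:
$V = \frac{8}{3}$ ($V = \frac{4}{3} - - \frac{4}{3} = \frac{4}{3} + \frac{4}{3} = \frac{8}{3} \approx 2.6667$)
$a = 4$
$A{\left(N,X \right)} = 0$
$R{\left(Q \right)} = -4$
$\left(A{\left(2,-15 \right)} - 108\right) + R{\left(V - 5 a \right)} = \left(0 - 108\right) - 4 = -108 - 4 = -112$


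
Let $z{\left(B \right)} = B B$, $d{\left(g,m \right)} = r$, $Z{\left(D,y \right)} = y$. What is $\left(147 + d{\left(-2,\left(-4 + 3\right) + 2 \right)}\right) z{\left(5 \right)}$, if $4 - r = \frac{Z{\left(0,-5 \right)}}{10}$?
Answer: $\frac{7575}{2} \approx 3787.5$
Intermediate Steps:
$r = \frac{9}{2}$ ($r = 4 - - \frac{5}{10} = 4 - \left(-5\right) \frac{1}{10} = 4 - - \frac{1}{2} = 4 + \frac{1}{2} = \frac{9}{2} \approx 4.5$)
$d{\left(g,m \right)} = \frac{9}{2}$
$z{\left(B \right)} = B^{2}$
$\left(147 + d{\left(-2,\left(-4 + 3\right) + 2 \right)}\right) z{\left(5 \right)} = \left(147 + \frac{9}{2}\right) 5^{2} = \frac{303}{2} \cdot 25 = \frac{7575}{2}$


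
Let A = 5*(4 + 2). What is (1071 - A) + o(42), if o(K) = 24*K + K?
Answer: 2091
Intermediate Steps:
o(K) = 25*K
A = 30 (A = 5*6 = 30)
(1071 - A) + o(42) = (1071 - 1*30) + 25*42 = (1071 - 30) + 1050 = 1041 + 1050 = 2091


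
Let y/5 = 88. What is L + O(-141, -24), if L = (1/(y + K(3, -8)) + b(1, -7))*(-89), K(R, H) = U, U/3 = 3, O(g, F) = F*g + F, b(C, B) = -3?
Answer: 1628434/449 ≈ 3626.8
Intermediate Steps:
O(g, F) = F + F*g
U = 9 (U = 3*3 = 9)
K(R, H) = 9
y = 440 (y = 5*88 = 440)
L = 119794/449 (L = (1/(440 + 9) - 3)*(-89) = (1/449 - 3)*(-89) = -1346/449*(-89) = 119794/449 ≈ 266.80)
L + O(-141, -24) = 119794/449 - 24*(1 - 141) = 119794/449 - 24*(-140) = 119794/449 + 3360 = 1628434/449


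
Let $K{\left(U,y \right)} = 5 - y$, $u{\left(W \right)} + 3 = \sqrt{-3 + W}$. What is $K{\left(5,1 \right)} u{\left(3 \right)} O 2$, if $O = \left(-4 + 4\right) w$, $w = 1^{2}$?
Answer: $0$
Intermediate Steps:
$u{\left(W \right)} = -3 + \sqrt{-3 + W}$
$w = 1$
$O = 0$ ($O = \left(-4 + 4\right) 1 = 0 \cdot 1 = 0$)
$K{\left(5,1 \right)} u{\left(3 \right)} O 2 = \left(5 - 1\right) \left(-3 + \sqrt{-3 + 3}\right) 0 \cdot 2 = \left(5 - 1\right) \left(-3 + \sqrt{0}\right) 0 \cdot 2 = 4 \left(-3 + 0\right) 0 \cdot 2 = 4 \left(-3\right) 0 \cdot 2 = \left(-12\right) 0 \cdot 2 = 0 \cdot 2 = 0$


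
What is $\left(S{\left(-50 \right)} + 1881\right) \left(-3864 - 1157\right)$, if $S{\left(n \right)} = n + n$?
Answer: $-8942401$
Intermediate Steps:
$S{\left(n \right)} = 2 n$
$\left(S{\left(-50 \right)} + 1881\right) \left(-3864 - 1157\right) = \left(2 \left(-50\right) + 1881\right) \left(-3864 - 1157\right) = \left(-100 + 1881\right) \left(-5021\right) = 1781 \left(-5021\right) = -8942401$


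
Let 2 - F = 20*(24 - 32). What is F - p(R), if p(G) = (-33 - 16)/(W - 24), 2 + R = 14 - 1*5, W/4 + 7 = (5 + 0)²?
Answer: 7825/48 ≈ 163.02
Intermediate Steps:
W = 72 (W = -28 + 4*(5 + 0)² = -28 + 4*5² = -28 + 4*25 = -28 + 100 = 72)
R = 7 (R = -2 + (14 - 1*5) = -2 + (14 - 5) = -2 + 9 = 7)
p(G) = -49/48 (p(G) = (-33 - 16)/(72 - 24) = -49/48)
F = 162 (F = 2 - 20*(24 - 32) = 2 - 20*(-8) = 2 - 1*(-160) = 2 + 160 = 162)
F - p(R) = 162 - 1*(-49/48) = 162 + 49/48 = 7825/48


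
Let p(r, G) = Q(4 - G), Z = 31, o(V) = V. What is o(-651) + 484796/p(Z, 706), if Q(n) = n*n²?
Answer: -4331017277/6652854 ≈ -651.00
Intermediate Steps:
Q(n) = n³
p(r, G) = (4 - G)³
o(-651) + 484796/p(Z, 706) = -651 + 484796/((-(-4 + 706)³)) = -651 + 484796/((-1*702³)) = -651 + 484796/((-1*345948408)) = -651 + 484796/(-345948408) = -651 + 484796*(-1/345948408) = -651 - 9323/6652854 = -4331017277/6652854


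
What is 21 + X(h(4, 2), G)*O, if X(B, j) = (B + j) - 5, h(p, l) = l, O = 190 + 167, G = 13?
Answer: 3591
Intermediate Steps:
O = 357
X(B, j) = -5 + B + j
21 + X(h(4, 2), G)*O = 21 + (-5 + 2 + 13)*357 = 21 + 10*357 = 21 + 3570 = 3591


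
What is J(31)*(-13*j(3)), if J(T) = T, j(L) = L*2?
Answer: -2418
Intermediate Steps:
j(L) = 2*L
J(31)*(-13*j(3)) = 31*(-26*3) = 31*(-13*6) = 31*(-78) = -2418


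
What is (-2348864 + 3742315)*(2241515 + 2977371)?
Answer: 7272261915586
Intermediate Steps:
(-2348864 + 3742315)*(2241515 + 2977371) = 1393451*5218886 = 7272261915586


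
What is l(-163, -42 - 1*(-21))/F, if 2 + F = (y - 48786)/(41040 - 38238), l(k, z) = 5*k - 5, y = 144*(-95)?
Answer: 76588/2269 ≈ 33.754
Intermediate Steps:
y = -13680
l(k, z) = -5 + 5*k
F = -11345/467 (F = -2 + (-13680 - 48786)/(41040 - 38238) = -2 - 62466/2802 = -2 - 62466*1/2802 = -2 - 10411/467 = -11345/467 ≈ -24.293)
l(-163, -42 - 1*(-21))/F = (-5 + 5*(-163))/(-11345/467) = (-5 - 815)*(-467/11345) = -820*(-467/11345) = 76588/2269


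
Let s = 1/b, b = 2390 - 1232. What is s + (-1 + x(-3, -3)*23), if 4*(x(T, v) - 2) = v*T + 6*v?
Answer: -15631/2316 ≈ -6.7491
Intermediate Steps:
x(T, v) = 2 + 3*v/2 + T*v/4 (x(T, v) = 2 + (v*T + 6*v)/4 = 2 + (T*v + 6*v)/4 = 2 + (6*v + T*v)/4 = 2 + (3*v/2 + T*v/4) = 2 + 3*v/2 + T*v/4)
b = 1158
s = 1/1158 ≈ 0.00086356
s + (-1 + x(-3, -3)*23) = 1/1158 + (-1 + (2 + (3/2)*(-3) + (¼)*(-3)*(-3))*23) = 1/1158 + (-1 + (2 - 9/2 + 9/4)*23) = 1/1158 + (-1 - ¼*23) = 1/1158 + (-1 - 23/4) = 1/1158 - 27/4 = -15631/2316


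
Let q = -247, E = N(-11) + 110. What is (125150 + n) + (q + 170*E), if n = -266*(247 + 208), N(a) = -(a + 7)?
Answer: 23253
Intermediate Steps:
N(a) = -7 - a (N(a) = -(7 + a) = -7 - a)
n = -121030 (n = -266*455 = -121030)
E = 114 (E = (-7 - 1*(-11)) + 110 = (-7 + 11) + 110 = 4 + 110 = 114)
(125150 + n) + (q + 170*E) = (125150 - 121030) + (-247 + 170*114) = 4120 + (-247 + 19380) = 4120 + 19133 = 23253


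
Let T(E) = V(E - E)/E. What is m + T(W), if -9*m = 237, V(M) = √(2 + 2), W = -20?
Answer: -793/30 ≈ -26.433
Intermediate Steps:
V(M) = 2 (V(M) = √4 = 2)
T(E) = 2/E
m = -79/3 (m = -⅑*237 = -79/3 ≈ -26.333)
m + T(W) = -79/3 + 2/(-20) = -79/3 + 2*(-1/20) = -79/3 - ⅒ = -793/30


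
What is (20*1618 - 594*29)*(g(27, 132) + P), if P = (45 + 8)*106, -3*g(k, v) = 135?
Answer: 84341782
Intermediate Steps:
g(k, v) = -45 (g(k, v) = -1/3*135 = -45)
P = 5618 (P = 53*106 = 5618)
(20*1618 - 594*29)*(g(27, 132) + P) = (20*1618 - 594*29)*(-45 + 5618) = (32360 - 17226)*5573 = 15134*5573 = 84341782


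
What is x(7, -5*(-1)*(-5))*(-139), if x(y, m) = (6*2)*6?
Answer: -10008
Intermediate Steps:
x(y, m) = 72 (x(y, m) = 12*6 = 72)
x(7, -5*(-1)*(-5))*(-139) = 72*(-139) = -10008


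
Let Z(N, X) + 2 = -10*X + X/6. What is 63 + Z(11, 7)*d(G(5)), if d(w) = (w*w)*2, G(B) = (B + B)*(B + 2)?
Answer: -2082311/3 ≈ -6.9410e+5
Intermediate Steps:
Z(N, X) = -2 - 59*X/6 (Z(N, X) = -2 + (-10*X + X/6) = -2 - 59*X/6)
G(B) = 2*B*(2 + B) (G(B) = (2*B)*(2 + B) = 2*B*(2 + B))
d(w) = 2*w**2 (d(w) = w**2*2 = 2*w**2)
63 + Z(11, 7)*d(G(5)) = 63 + (-2 - 59/6*7)*(2*(2*5*(2 + 5))**2) = 63 + (-2 - 413/6)*(2*(2*5*7)**2) = 63 - 425*70**2/3 = 63 - 425*4900/3 = 63 - 425/6*9800 = 63 - 2082500/3 = -2082311/3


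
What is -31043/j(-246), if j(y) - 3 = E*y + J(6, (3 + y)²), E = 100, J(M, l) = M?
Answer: 31043/24591 ≈ 1.2624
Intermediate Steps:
j(y) = 9 + 100*y (j(y) = 3 + (100*y + 6) = 3 + (6 + 100*y) = 9 + 100*y)
-31043/j(-246) = -31043/(9 + 100*(-246)) = -31043/(9 - 24600) = -31043/(-24591) = -31043*(-1/24591) = 31043/24591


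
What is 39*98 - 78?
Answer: 3744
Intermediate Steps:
39*98 - 78 = 3822 - 78 = 3744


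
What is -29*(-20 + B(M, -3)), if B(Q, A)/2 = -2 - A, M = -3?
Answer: 522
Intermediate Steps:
B(Q, A) = -4 - 2*A (B(Q, A) = 2*(-2 - A) = -4 - 2*A)
-29*(-20 + B(M, -3)) = -29*(-20 + (-4 - 2*(-3))) = -29*(-20 + (-4 + 6)) = -29*(-20 + 2) = -29*(-18) = 522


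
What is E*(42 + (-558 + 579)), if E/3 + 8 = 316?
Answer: 58212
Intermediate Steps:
E = 924 (E = -24 + 3*316 = -24 + 948 = 924)
E*(42 + (-558 + 579)) = 924*(42 + (-558 + 579)) = 924*(42 + 21) = 924*63 = 58212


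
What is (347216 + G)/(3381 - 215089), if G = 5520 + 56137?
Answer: -408873/211708 ≈ -1.9313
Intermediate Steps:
G = 61657
(347216 + G)/(3381 - 215089) = (347216 + 61657)/(3381 - 215089) = 408873/(-211708) = 408873*(-1/211708) = -408873/211708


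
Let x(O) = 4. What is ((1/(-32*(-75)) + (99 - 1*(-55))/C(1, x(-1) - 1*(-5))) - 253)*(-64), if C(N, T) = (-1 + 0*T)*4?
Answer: 1399198/75 ≈ 18656.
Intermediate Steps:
C(N, T) = -4 (C(N, T) = (-1 + 0)*4 = -1*4 = -4)
((1/(-32*(-75)) + (99 - 1*(-55))/C(1, x(-1) - 1*(-5))) - 253)*(-64) = ((1/(-32*(-75)) + (99 - 1*(-55))/(-4)) - 253)*(-64) = ((-1/32*(-1/75) + (99 + 55)*(-¼)) - 253)*(-64) = ((1/2400 + 154*(-¼)) - 253)*(-64) = ((1/2400 - 77/2) - 253)*(-64) = (-92399/2400 - 253)*(-64) = -699599/2400*(-64) = 1399198/75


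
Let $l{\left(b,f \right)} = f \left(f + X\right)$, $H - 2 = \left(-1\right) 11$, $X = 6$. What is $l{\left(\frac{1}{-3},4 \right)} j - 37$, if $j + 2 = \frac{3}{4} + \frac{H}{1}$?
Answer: $-447$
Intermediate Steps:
$H = -9$ ($H = 2 - 11 = -9$)
$l{\left(b,f \right)} = f \left(6 + f\right)$ ($l{\left(b,f \right)} = f \left(f + 6\right) = f \left(6 + f\right)$)
$j = - \frac{41}{4}$ ($j = -2 + \left(\frac{3}{4} - \frac{9}{1}\right) = -2 + \left(3 \cdot \frac{1}{4} - 9\right) = -2 + \left(\frac{3}{4} - 9\right) = -2 - \frac{33}{4} = - \frac{41}{4} \approx -10.25$)
$l{\left(\frac{1}{-3},4 \right)} j - 37 = 4 \left(6 + 4\right) \left(- \frac{41}{4}\right) - 37 = 4 \cdot 10 \left(- \frac{41}{4}\right) - 37 = 40 \left(- \frac{41}{4}\right) - 37 = -410 - 37 = -447$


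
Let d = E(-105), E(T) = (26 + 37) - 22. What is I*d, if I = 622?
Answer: 25502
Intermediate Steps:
E(T) = 41 (E(T) = 63 - 22 = 41)
d = 41
I*d = 622*41 = 25502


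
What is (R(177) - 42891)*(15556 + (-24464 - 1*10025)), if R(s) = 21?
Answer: 811657710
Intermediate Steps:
(R(177) - 42891)*(15556 + (-24464 - 1*10025)) = (21 - 42891)*(15556 + (-24464 - 1*10025)) = -42870*(15556 + (-24464 - 10025)) = -42870*(15556 - 34489) = -42870*(-18933) = 811657710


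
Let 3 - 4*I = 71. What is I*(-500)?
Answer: 8500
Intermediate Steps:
I = -17 (I = ¾ - ¼*71 = ¾ - 71/4 = -17)
I*(-500) = -17*(-500) = 8500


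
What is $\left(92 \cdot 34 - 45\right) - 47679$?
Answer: $-44596$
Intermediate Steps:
$\left(92 \cdot 34 - 45\right) - 47679 = \left(3128 - 45\right) - 47679 = 3083 - 47679 = -44596$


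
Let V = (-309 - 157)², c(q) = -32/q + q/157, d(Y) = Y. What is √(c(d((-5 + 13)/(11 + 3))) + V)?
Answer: 2*√65553400374/1099 ≈ 465.94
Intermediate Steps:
c(q) = -32/q + q/157 (c(q) = -32/q + q*(1/157) = -32/q + q/157)
V = 217156 (V = (-466)² = 217156)
√(c(d((-5 + 13)/(11 + 3))) + V) = √((-32*(11 + 3)/(-5 + 13) + ((-5 + 13)/(11 + 3))/157) + 217156) = √((-32/(8/14) + (8/14)/157) + 217156) = √((-32/(8*(1/14)) + (8*(1/14))/157) + 217156) = √((-32/4/7 + (1/157)*(4/7)) + 217156) = √((-32*7/4 + 4/1099) + 217156) = √((-56 + 4/1099) + 217156) = √(-61540/1099 + 217156) = √(238592904/1099) = 2*√65553400374/1099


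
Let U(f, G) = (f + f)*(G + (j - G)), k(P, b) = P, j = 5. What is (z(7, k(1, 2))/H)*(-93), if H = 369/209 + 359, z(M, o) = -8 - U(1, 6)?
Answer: 174933/37700 ≈ 4.6401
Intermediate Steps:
U(f, G) = 10*f (U(f, G) = (f + f)*(G + (5 - G)) = (2*f)*5 = 10*f)
z(M, o) = -18 (z(M, o) = -8 - 10 = -18)
H = 75400/209 (H = 369*(1/209) + 359 = 369/209 + 359 = 75400/209 ≈ 360.77)
(z(7, k(1, 2))/H)*(-93) = -18/75400/209*(-93) = -18*209/75400*(-93) = -1881/37700*(-93) = 174933/37700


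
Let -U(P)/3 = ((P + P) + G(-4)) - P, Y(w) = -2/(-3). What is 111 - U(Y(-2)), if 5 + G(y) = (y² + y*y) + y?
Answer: 182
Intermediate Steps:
G(y) = -5 + y + 2*y² (G(y) = -5 + ((y² + y*y) + y) = -5 + ((y² + y²) + y) = -5 + (2*y² + y) = -5 + (y + 2*y²) = -5 + y + 2*y²)
Y(w) = ⅔ (Y(w) = -2*(-⅓) = ⅔)
U(P) = -69 - 3*P (U(P) = -3*(((P + P) + (-5 - 4 + 2*(-4)²)) - P) = -3*((2*P + (-5 - 4 + 2*16)) - P) = -3*((2*P + (-5 - 4 + 32)) - P) = -3*((2*P + 23) - P) = -3*((23 + 2*P) - P) = -3*(23 + P) = -69 - 3*P)
111 - U(Y(-2)) = 111 - (-69 - 3*⅔) = 111 - (-69 - 2) = 111 - 1*(-71) = 111 + 71 = 182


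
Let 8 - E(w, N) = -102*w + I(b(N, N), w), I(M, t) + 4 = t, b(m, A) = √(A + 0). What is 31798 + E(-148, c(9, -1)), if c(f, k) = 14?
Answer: 16862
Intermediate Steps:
b(m, A) = √A
I(M, t) = -4 + t
E(w, N) = 12 + 101*w (E(w, N) = 8 - (-102*w + (-4 + w)) = 8 - (-4 - 101*w) = 8 + (4 + 101*w) = 12 + 101*w)
31798 + E(-148, c(9, -1)) = 31798 + (12 + 101*(-148)) = 31798 + (12 - 14948) = 31798 - 14936 = 16862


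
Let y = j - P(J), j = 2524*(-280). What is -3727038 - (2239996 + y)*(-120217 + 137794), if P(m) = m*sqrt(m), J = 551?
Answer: -26954119290 + 9684927*sqrt(551) ≈ -2.6727e+10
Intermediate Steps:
P(m) = m**(3/2)
j = -706720
y = -706720 - 551*sqrt(551) (y = -706720 - 551**(3/2) = -706720 - 551*sqrt(551) ≈ -7.1965e+5)
-3727038 - (2239996 + y)*(-120217 + 137794) = -3727038 - (2239996 + (-706720 - 551*sqrt(551)))*(-120217 + 137794) = -3727038 - (1533276 - 551*sqrt(551))*17577 = -3727038 - (26950392252 - 9684927*sqrt(551)) = -3727038 + (-26950392252 + 9684927*sqrt(551)) = -26954119290 + 9684927*sqrt(551)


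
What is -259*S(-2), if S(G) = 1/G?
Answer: 259/2 ≈ 129.50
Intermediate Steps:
-259*S(-2) = -259/(-2) = -259*(-½) = 259/2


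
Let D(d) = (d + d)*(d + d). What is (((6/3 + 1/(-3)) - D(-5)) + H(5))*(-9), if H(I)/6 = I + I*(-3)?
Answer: 1425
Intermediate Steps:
H(I) = -12*I (H(I) = 6*(I + I*(-3)) = 6*(I - 3*I) = 6*(-2*I) = -12*I)
D(d) = 4*d**2 (D(d) = (2*d)*(2*d) = 4*d**2)
(((6/3 + 1/(-3)) - D(-5)) + H(5))*(-9) = (((6/3 + 1/(-3)) - 4*(-5)**2) - 12*5)*(-9) = (((6*(1/3) + 1*(-1/3)) - 4*25) - 60)*(-9) = (((2 - 1/3) - 1*100) - 60)*(-9) = ((5/3 - 100) - 60)*(-9) = (-295/3 - 60)*(-9) = -475/3*(-9) = 1425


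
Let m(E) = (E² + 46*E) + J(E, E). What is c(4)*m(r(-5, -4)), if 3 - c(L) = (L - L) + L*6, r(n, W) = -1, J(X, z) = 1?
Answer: 924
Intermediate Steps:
c(L) = 3 - 6*L (c(L) = 3 - ((L - L) + L*6) = 3 - (0 + 6*L) = 3 - 6*L)
m(E) = 1 + E² + 46*E (m(E) = (E² + 46*E) + 1 = 1 + E² + 46*E)
c(4)*m(r(-5, -4)) = (3 - 6*4)*(1 + (-1)² + 46*(-1)) = (3 - 24)*(1 + 1 - 46) = -21*(-44) = 924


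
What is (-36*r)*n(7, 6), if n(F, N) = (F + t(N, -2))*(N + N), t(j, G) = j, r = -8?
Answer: 44928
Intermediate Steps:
n(F, N) = 2*N*(F + N) (n(F, N) = (F + N)*(N + N) = (F + N)*(2*N) = 2*N*(F + N))
(-36*r)*n(7, 6) = (-36*(-8))*(2*6*(7 + 6)) = 288*(2*6*13) = 288*156 = 44928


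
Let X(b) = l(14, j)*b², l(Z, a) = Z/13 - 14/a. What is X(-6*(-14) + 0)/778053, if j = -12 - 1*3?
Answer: 307328/16857815 ≈ 0.018231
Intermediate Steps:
j = -15 (j = -12 - 3 = -15)
l(Z, a) = -14/a + Z/13 (l(Z, a) = Z*(1/13) - 14/a = Z/13 - 14/a = -14/a + Z/13)
X(b) = 392*b²/195 (X(b) = (-14/(-15) + (1/13)*14)*b² = (-14*(-1/15) + 14/13)*b² = (14/15 + 14/13)*b² = 392*b²/195)
X(-6*(-14) + 0)/778053 = (392*(-6*(-14) + 0)²/195)/778053 = (392*(84 + 0)²/195)*(1/778053) = ((392/195)*84²)*(1/778053) = ((392/195)*7056)*(1/778053) = (921984/65)*(1/778053) = 307328/16857815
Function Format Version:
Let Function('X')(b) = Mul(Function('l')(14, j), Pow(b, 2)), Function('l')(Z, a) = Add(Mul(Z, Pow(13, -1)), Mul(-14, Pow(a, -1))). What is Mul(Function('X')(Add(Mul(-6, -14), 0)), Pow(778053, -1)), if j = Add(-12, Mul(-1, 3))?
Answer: Rational(307328, 16857815) ≈ 0.018231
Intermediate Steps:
j = -15 (j = Add(-12, -3) = -15)
Function('l')(Z, a) = Add(Mul(-14, Pow(a, -1)), Mul(Rational(1, 13), Z)) (Function('l')(Z, a) = Add(Mul(Z, Rational(1, 13)), Mul(-14, Pow(a, -1))) = Add(Mul(Rational(1, 13), Z), Mul(-14, Pow(a, -1))) = Add(Mul(-14, Pow(a, -1)), Mul(Rational(1, 13), Z)))
Function('X')(b) = Mul(Rational(392, 195), Pow(b, 2)) (Function('X')(b) = Mul(Add(Mul(-14, Pow(-15, -1)), Mul(Rational(1, 13), 14)), Pow(b, 2)) = Mul(Add(Mul(-14, Rational(-1, 15)), Rational(14, 13)), Pow(b, 2)) = Mul(Add(Rational(14, 15), Rational(14, 13)), Pow(b, 2)) = Mul(Rational(392, 195), Pow(b, 2)))
Mul(Function('X')(Add(Mul(-6, -14), 0)), Pow(778053, -1)) = Mul(Mul(Rational(392, 195), Pow(Add(Mul(-6, -14), 0), 2)), Pow(778053, -1)) = Mul(Mul(Rational(392, 195), Pow(Add(84, 0), 2)), Rational(1, 778053)) = Mul(Mul(Rational(392, 195), Pow(84, 2)), Rational(1, 778053)) = Mul(Mul(Rational(392, 195), 7056), Rational(1, 778053)) = Mul(Rational(921984, 65), Rational(1, 778053)) = Rational(307328, 16857815)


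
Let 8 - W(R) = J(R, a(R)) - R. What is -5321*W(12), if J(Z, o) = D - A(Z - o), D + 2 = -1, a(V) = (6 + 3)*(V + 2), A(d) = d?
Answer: 484211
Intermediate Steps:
a(V) = 18 + 9*V (a(V) = 9*(2 + V) = 18 + 9*V)
D = -3 (D = -2 - 1 = -3)
J(Z, o) = -3 + o - Z (J(Z, o) = -3 - (Z - o) = -3 + (o - Z) = -3 + o - Z)
W(R) = -7 - 7*R (W(R) = 8 - ((-3 + (18 + 9*R) - R) - R) = 8 - ((15 + 8*R) - R) = 8 - (15 + 7*R) = 8 + (-15 - 7*R) = -7 - 7*R)
-5321*W(12) = -5321*(-7 - 7*12) = -5321*(-7 - 84) = -5321*(-91) = 484211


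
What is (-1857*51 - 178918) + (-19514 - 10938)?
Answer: -304077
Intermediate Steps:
(-1857*51 - 178918) + (-19514 - 10938) = (-94707 - 178918) - 30452 = -273625 - 30452 = -304077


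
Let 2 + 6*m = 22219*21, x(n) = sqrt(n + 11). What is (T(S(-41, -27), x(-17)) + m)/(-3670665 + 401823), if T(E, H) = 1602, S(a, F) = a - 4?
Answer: -476209/19613052 ≈ -0.024280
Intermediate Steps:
S(a, F) = -4 + a
x(n) = sqrt(11 + n)
m = 466597/6 (m = -1/3 + (22219*21)/6 = -1/3 + (1/6)*466599 = -1/3 + 155533/2 = 466597/6 ≈ 77766.)
(T(S(-41, -27), x(-17)) + m)/(-3670665 + 401823) = (1602 + 466597/6)/(-3670665 + 401823) = (476209/6)/(-3268842) = (476209/6)*(-1/3268842) = -476209/19613052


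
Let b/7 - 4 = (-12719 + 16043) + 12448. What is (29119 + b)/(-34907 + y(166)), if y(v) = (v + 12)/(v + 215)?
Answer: -53168931/13299389 ≈ -3.9978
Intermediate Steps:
y(v) = (12 + v)/(215 + v)
b = 110432 (b = 28 + 7*((-12719 + 16043) + 12448) = 28 + 7*(3324 + 12448) = 28 + 7*15772 = 28 + 110404 = 110432)
(29119 + b)/(-34907 + y(166)) = (29119 + 110432)/(-34907 + (12 + 166)/(215 + 166)) = 139551/(-34907 + 178/381) = 139551/(-13299389/381) = 139551*(-381/13299389) = -53168931/13299389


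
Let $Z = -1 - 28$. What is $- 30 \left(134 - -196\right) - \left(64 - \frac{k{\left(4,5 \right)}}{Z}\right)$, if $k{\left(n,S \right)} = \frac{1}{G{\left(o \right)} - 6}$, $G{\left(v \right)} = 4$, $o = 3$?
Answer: $- \frac{577911}{58} \approx -9964.0$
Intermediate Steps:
$k{\left(n,S \right)} = - \frac{1}{2}$ ($k{\left(n,S \right)} = \frac{1}{4 - 6} = \frac{1}{-2} = - \frac{1}{2}$)
$Z = -29$ ($Z = -1 - 28 = -29$)
$- 30 \left(134 - -196\right) - \left(64 - \frac{k{\left(4,5 \right)}}{Z}\right) = - 30 \left(134 - -196\right) - \left(64 + \frac{1}{2 \left(-29\right)}\right) = - 30 \left(134 + 196\right) - \frac{3711}{58} = \left(-30\right) 330 + \left(-64 + \frac{1}{58}\right) = -9900 - \frac{3711}{58} = - \frac{577911}{58}$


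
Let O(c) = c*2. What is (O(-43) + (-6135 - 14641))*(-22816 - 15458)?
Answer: 798472188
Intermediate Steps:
O(c) = 2*c
(O(-43) + (-6135 - 14641))*(-22816 - 15458) = (2*(-43) + (-6135 - 14641))*(-22816 - 15458) = (-86 - 20776)*(-38274) = -20862*(-38274) = 798472188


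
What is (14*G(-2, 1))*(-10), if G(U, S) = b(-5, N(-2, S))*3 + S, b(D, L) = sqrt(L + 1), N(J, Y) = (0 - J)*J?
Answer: -140 - 420*I*sqrt(3) ≈ -140.0 - 727.46*I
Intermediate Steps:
N(J, Y) = -J**2 (N(J, Y) = (-J)*J = -J**2)
b(D, L) = sqrt(1 + L)
G(U, S) = S + 3*I*sqrt(3) (G(U, S) = sqrt(1 - 1*(-2)**2)*3 + S = sqrt(1 - 1*4)*3 + S = sqrt(1 - 4)*3 + S = sqrt(-3)*3 + S = (I*sqrt(3))*3 + S = 3*I*sqrt(3) + S = S + 3*I*sqrt(3))
(14*G(-2, 1))*(-10) = (14*(1 + 3*I*sqrt(3)))*(-10) = (14 + 42*I*sqrt(3))*(-10) = -140 - 420*I*sqrt(3)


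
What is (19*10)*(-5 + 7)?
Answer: 380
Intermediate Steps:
(19*10)*(-5 + 7) = 190*2 = 380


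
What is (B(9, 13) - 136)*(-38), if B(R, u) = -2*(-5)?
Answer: 4788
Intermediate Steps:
B(R, u) = 10
(B(9, 13) - 136)*(-38) = (10 - 136)*(-38) = -126*(-38) = 4788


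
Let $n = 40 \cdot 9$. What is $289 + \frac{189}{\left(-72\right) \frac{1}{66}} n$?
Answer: $-62081$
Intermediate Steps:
$n = 360$
$289 + \frac{189}{\left(-72\right) \frac{1}{66}} n = 289 + \frac{189}{\left(-72\right) \frac{1}{66}} \cdot 360 = 289 + \frac{189}{- \frac{12}{11}} \cdot 360 = 289 + 189 \left(- \frac{11}{12}\right) 360 = 289 - 62370 = -62081$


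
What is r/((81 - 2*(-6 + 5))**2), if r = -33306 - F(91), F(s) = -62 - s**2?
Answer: -24963/6889 ≈ -3.6236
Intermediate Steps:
r = -24963 (r = -33306 - (-62 - 1*91**2) = -33306 - (-62 - 1*8281) = -33306 - (-62 - 8281) = -33306 - 1*(-8343) = -33306 + 8343 = -24963)
r/((81 - 2*(-6 + 5))**2) = -24963/(81 - 2*(-6 + 5))**2 = -24963/(81 - 2*(-1))**2 = -24963/(81 + 2)**2 = -24963/(83**2) = -24963/6889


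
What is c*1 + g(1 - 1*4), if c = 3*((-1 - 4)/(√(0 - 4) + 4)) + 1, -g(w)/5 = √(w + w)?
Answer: -2 + 3*I/2 - 5*I*√6 ≈ -2.0 - 10.747*I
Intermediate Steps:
g(w) = -5*√2*√w (g(w) = -5*√(w + w) = -5*√2*√w)
c = 1 - 3*(4 - 2*I)/4 (c = 3*(-5/(√(-4) + 4)) + 1 = 3*(-5/(2*I + 4)) + 1 = 3*(-5*(4 - 2*I)/20) + 1 = 3*(-(4 - 2*I)/4) + 1 = -3*(4 - 2*I)/4 + 1 = 1 - 3*(4 - 2*I)/4 ≈ -2.0 + 1.5*I)
c*1 + g(1 - 1*4) = (-2 + 3*I/2)*1 - 5*√2*√(1 - 1*4) = (-2 + 3*I/2) - 5*√2*√(1 - 4) = (-2 + 3*I/2) - 5*√2*√(-3) = (-2 + 3*I/2) - 5*√2*I*√3 = (-2 + 3*I/2) - 5*I*√6 = -2 + 3*I/2 - 5*I*√6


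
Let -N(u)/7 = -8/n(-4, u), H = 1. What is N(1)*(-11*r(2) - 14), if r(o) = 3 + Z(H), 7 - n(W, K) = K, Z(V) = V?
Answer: -1624/3 ≈ -541.33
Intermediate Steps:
n(W, K) = 7 - K
r(o) = 4 (r(o) = 3 + 1 = 4)
N(u) = 56/(7 - u) (N(u) = -(-56)/(7 - u) = 56/(7 - u))
N(1)*(-11*r(2) - 14) = (-56/(-7 + 1))*(-11*4 - 14) = (-56/(-6))*(-44 - 14) = -56*(-⅙)*(-58) = (28/3)*(-58) = -1624/3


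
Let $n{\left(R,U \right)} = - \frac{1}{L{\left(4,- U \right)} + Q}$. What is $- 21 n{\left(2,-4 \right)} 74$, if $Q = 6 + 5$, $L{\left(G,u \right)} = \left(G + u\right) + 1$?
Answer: $\frac{777}{10} \approx 77.7$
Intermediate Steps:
$L{\left(G,u \right)} = 1 + G + u$
$Q = 11$
$n{\left(R,U \right)} = - \frac{1}{16 - U}$ ($n{\left(R,U \right)} = - \frac{1}{\left(1 + 4 - U\right) + 11} = - \frac{1}{\left(5 - U\right) + 11} = - \frac{1}{16 - U}$)
$- 21 n{\left(2,-4 \right)} 74 = - \frac{21}{-16 - 4} \cdot 74 = - \frac{21}{-20} \cdot 74 = \left(-21\right) \left(- \frac{1}{20}\right) 74 = \frac{21}{20} \cdot 74 = \frac{777}{10}$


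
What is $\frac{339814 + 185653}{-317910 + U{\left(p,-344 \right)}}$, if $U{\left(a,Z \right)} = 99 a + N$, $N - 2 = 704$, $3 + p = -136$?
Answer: $- \frac{525467}{330965} \approx -1.5877$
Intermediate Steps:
$p = -139$ ($p = -3 - 136 = -139$)
$N = 706$ ($N = 2 + 704 = 706$)
$U{\left(a,Z \right)} = 706 + 99 a$ ($U{\left(a,Z \right)} = 99 a + 706 = 706 + 99 a$)
$\frac{339814 + 185653}{-317910 + U{\left(p,-344 \right)}} = \frac{339814 + 185653}{-317910 + \left(706 + 99 \left(-139\right)\right)} = \frac{525467}{-317910 + \left(706 - 13761\right)} = \frac{525467}{-317910 - 13055} = \frac{525467}{-330965} = 525467 \left(- \frac{1}{330965}\right) = - \frac{525467}{330965}$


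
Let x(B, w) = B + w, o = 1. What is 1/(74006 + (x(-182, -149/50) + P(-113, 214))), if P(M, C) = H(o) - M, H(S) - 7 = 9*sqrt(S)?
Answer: 50/3697501 ≈ 1.3523e-5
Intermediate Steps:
H(S) = 7 + 9*sqrt(S)
P(M, C) = 16 - M (P(M, C) = (7 + 9*sqrt(1)) - M = (7 + 9*1) - M = (7 + 9) - M = 16 - M)
1/(74006 + (x(-182, -149/50) + P(-113, 214))) = 1/(74006 + ((-182 - 149/50) + (16 - 1*(-113)))) = 1/(74006 + ((-182 - 149*1/50) + (16 + 113))) = 1/(74006 + ((-182 - 149/50) + 129)) = 1/(74006 + (-9249/50 + 129)) = 1/(74006 - 2799/50) = 1/(3697501/50) = 50/3697501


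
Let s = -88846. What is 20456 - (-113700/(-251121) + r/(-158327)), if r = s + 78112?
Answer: 1604130581834/78420581 ≈ 20455.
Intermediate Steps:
r = -10734 (r = -88846 + 78112 = -10734)
20456 - (-113700/(-251121) + r/(-158327)) = 20456 - (-113700/(-251121) - 10734/(-158327)) = 20456 - (-113700*(-1/251121) - 10734*(-1/158327)) = 20456 - (37900/83707 + 10734/158327) = 20456 - 1*40823102/78420581 = 20456 - 40823102/78420581 = 1604130581834/78420581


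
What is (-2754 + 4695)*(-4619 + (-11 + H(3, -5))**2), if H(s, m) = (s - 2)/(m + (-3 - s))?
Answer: -1055933115/121 ≈ -8.7267e+6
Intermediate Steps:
H(s, m) = (-2 + s)/(-3 + m - s)
(-2754 + 4695)*(-4619 + (-11 + H(3, -5))**2) = (-2754 + 4695)*(-4619 + (-11 + (2 - 1*3)/(3 + 3 - 1*(-5)))**2) = 1941*(-4619 + (-11 + (2 - 3)/(3 + 3 + 5))**2) = 1941*(-4619 + (-11 - 1/11)**2) = 1941*(-4619 + (-122/11)**2) = 1941*(-4619 + 14884/121) = 1941*(-544015/121) = -1055933115/121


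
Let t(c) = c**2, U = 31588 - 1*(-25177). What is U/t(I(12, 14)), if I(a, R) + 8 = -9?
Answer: 56765/289 ≈ 196.42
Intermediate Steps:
I(a, R) = -17 (I(a, R) = -8 - 9 = -17)
U = 56765 (U = 31588 + 25177 = 56765)
U/t(I(12, 14)) = 56765/((-17)**2) = 56765/289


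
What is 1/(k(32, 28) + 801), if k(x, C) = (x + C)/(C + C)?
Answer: 14/11229 ≈ 0.0012468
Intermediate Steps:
k(x, C) = (C + x)/(2*C) (k(x, C) = (C + x)/((2*C)) = (C + x)*(1/(2*C)) = (C + x)/(2*C))
1/(k(32, 28) + 801) = 1/((½)*(28 + 32)/28 + 801) = 1/((½)*(1/28)*60 + 801) = 1/(15/14 + 801) = 1/(11229/14) = 14/11229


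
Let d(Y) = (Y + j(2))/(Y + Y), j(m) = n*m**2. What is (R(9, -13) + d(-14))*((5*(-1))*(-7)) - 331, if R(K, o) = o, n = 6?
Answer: -1597/2 ≈ -798.50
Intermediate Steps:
j(m) = 6*m**2
d(Y) = (24 + Y)/(2*Y) (d(Y) = (Y + 6*2**2)/(Y + Y) = (Y + 6*4)/((2*Y)) = (Y + 24)*(1/(2*Y)) = (24 + Y)*(1/(2*Y)) = (24 + Y)/(2*Y))
(R(9, -13) + d(-14))*((5*(-1))*(-7)) - 331 = (-13 + (1/2)*(24 - 14)/(-14))*((5*(-1))*(-7)) - 331 = (-13 + (1/2)*(-1/14)*10)*(-5*(-7)) - 331 = (-13 - 5/14)*35 - 331 = -187/14*35 - 331 = -935/2 - 331 = -1597/2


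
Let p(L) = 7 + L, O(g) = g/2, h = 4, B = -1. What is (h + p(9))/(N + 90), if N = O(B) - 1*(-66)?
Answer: 40/311 ≈ 0.12862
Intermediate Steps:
O(g) = g/2 (O(g) = g*(1/2) = g/2)
N = 131/2 (N = (1/2)*(-1) - 1*(-66) = -1/2 + 66 = 131/2 ≈ 65.500)
(h + p(9))/(N + 90) = (4 + (7 + 9))/(131/2 + 90) = (4 + 16)/(311/2) = 20*(2/311) = 40/311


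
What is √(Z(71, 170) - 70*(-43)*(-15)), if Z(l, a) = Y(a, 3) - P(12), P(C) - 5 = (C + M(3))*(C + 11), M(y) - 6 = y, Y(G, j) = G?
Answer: 6*I*√1263 ≈ 213.23*I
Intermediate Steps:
M(y) = 6 + y
P(C) = 5 + (9 + C)*(11 + C) (P(C) = 5 + (C + (6 + 3))*(C + 11) = 5 + (C + 9)*(11 + C) = 5 + (9 + C)*(11 + C))
Z(l, a) = -488 + a (Z(l, a) = a - (104 + 12² + 20*12) = a - (104 + 144 + 240) = a - 1*488 = a - 488 = -488 + a)
√(Z(71, 170) - 70*(-43)*(-15)) = √((-488 + 170) - 70*(-43)*(-15)) = √(-318 + 3010*(-15)) = √(-318 - 45150) = √(-45468) = 6*I*√1263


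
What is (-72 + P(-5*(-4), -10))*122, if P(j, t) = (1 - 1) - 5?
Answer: -9394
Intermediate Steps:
P(j, t) = -5 (P(j, t) = 0 - 5 = -5)
(-72 + P(-5*(-4), -10))*122 = (-72 - 5)*122 = -77*122 = -9394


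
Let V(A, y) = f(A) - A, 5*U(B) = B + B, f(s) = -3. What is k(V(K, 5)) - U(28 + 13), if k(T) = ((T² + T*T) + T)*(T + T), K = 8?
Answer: -25492/5 ≈ -5098.4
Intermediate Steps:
U(B) = 2*B/5 (U(B) = (B + B)/5 = (2*B)/5 = 2*B/5)
V(A, y) = -3 - A
k(T) = 2*T*(T + 2*T²) (k(T) = ((T² + T²) + T)*(2*T) = (2*T² + T)*(2*T) = (T + 2*T²)*(2*T) = 2*T*(T + 2*T²))
k(V(K, 5)) - U(28 + 13) = (-3 - 1*8)²*(2 + 4*(-3 - 1*8)) - 2*(28 + 13)/5 = (-3 - 8)²*(2 + 4*(-3 - 8)) - 2*41/5 = (-11)²*(2 + 4*(-11)) - 1*82/5 = 121*(2 - 44) - 82/5 = 121*(-42) - 82/5 = -5082 - 82/5 = -25492/5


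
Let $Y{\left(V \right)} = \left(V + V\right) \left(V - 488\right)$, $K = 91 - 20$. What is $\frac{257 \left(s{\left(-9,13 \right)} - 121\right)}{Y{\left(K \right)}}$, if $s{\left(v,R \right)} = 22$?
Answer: $\frac{8481}{19738} \approx 0.42968$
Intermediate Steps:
$K = 71$ ($K = 91 - 20 = 71$)
$Y{\left(V \right)} = 2 V \left(-488 + V\right)$
$\frac{257 \left(s{\left(-9,13 \right)} - 121\right)}{Y{\left(K \right)}} = \frac{257 \left(22 - 121\right)}{2 \cdot 71 \left(-488 + 71\right)} = \frac{257 \left(-99\right)}{2 \cdot 71 \left(-417\right)} = - \frac{25443}{-59214} = \left(-25443\right) \left(- \frac{1}{59214}\right) = \frac{8481}{19738}$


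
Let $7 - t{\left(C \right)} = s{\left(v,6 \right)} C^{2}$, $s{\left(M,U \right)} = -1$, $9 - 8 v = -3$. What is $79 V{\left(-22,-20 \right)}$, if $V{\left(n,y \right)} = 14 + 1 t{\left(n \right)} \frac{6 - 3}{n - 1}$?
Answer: $- \frac{90929}{23} \approx -3953.4$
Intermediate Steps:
$v = \frac{3}{2}$ ($v = \frac{9}{8} - - \frac{3}{8} = \frac{9}{8} + \frac{3}{8} = \frac{3}{2} \approx 1.5$)
$t{\left(C \right)} = 7 + C^{2}$ ($t{\left(C \right)} = 7 - - C^{2} = 7 + C^{2}$)
$V{\left(n,y \right)} = 14 + \frac{3 \left(7 + n^{2}\right)}{-1 + n}$ ($V{\left(n,y \right)} = 14 + 1 \left(7 + n^{2}\right) \frac{6 - 3}{n - 1} = 14 + \left(7 + n^{2}\right) \frac{3}{-1 + n} = 14 + \frac{3 \left(7 + n^{2}\right)}{-1 + n}$)
$79 V{\left(-22,-20 \right)} = 79 \frac{7 + 3 \left(-22\right)^{2} + 14 \left(-22\right)}{-1 - 22} = 79 \frac{7 + 3 \cdot 484 - 308}{-23} = 79 \left(- \frac{7 + 1452 - 308}{23}\right) = 79 \left(\left(- \frac{1}{23}\right) 1151\right) = 79 \left(- \frac{1151}{23}\right) = - \frac{90929}{23}$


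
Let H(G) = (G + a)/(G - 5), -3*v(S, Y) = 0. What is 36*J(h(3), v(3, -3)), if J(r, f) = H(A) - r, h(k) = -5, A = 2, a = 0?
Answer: 156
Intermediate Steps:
v(S, Y) = 0 (v(S, Y) = -⅓*0 = 0)
H(G) = G/(-5 + G) (H(G) = (G + 0)/(G - 5) = G/(-5 + G))
J(r, f) = -⅔ - r (J(r, f) = 2/(-5 + 2) - r = 2/(-3) - r = 2*(-⅓) - r = -⅔ - r)
36*J(h(3), v(3, -3)) = 36*(-⅔ - 1*(-5)) = 36*(-⅔ + 5) = 36*(13/3) = 156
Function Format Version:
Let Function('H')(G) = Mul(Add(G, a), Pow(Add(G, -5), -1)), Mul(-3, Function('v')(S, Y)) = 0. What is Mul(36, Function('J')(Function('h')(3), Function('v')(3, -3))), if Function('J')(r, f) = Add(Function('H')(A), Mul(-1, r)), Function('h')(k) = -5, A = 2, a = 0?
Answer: 156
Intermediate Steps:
Function('v')(S, Y) = 0 (Function('v')(S, Y) = Mul(Rational(-1, 3), 0) = 0)
Function('H')(G) = Mul(G, Pow(Add(-5, G), -1)) (Function('H')(G) = Mul(Add(G, 0), Pow(Add(G, -5), -1)) = Mul(G, Pow(Add(-5, G), -1)))
Function('J')(r, f) = Add(Rational(-2, 3), Mul(-1, r)) (Function('J')(r, f) = Add(Mul(2, Pow(Add(-5, 2), -1)), Mul(-1, r)) = Add(Mul(2, Pow(-3, -1)), Mul(-1, r)) = Add(Mul(2, Rational(-1, 3)), Mul(-1, r)) = Add(Rational(-2, 3), Mul(-1, r)))
Mul(36, Function('J')(Function('h')(3), Function('v')(3, -3))) = Mul(36, Add(Rational(-2, 3), Mul(-1, -5))) = Mul(36, Add(Rational(-2, 3), 5)) = Mul(36, Rational(13, 3)) = 156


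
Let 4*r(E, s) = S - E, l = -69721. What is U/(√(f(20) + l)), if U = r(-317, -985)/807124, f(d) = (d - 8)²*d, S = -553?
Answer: 59*I*√66841/53948975284 ≈ 2.8274e-7*I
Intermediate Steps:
r(E, s) = -553/4 - E/4 (r(E, s) = (-553 - E)/4 = -553/4 - E/4)
f(d) = d*(-8 + d)² (f(d) = (-8 + d)²*d = d*(-8 + d)²)
U = -59/807124 (U = (-553/4 - ¼*(-317))/807124 = (-553/4 + 317/4)*(1/807124) = -59*1/807124 = -59/807124 ≈ -7.3099e-5)
U/(√(f(20) + l)) = -59/(807124*√(20*(-8 + 20)² - 69721)) = -59/(807124*√(20*12² - 69721)) = -59/(807124*√(20*144 - 69721)) = -59/(807124*√(2880 - 69721)) = -59*(-I*√66841/66841)/807124 = -(-59)*I*√66841/53948975284 = 59*I*√66841/53948975284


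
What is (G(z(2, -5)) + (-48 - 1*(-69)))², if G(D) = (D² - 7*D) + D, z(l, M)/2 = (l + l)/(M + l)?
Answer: 157609/81 ≈ 1945.8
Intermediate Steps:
z(l, M) = 4*l/(M + l) (z(l, M) = 2*((l + l)/(M + l)) = 2*((2*l)/(M + l)) = 2*(2*l/(M + l)) = 4*l/(M + l))
G(D) = D² - 6*D
(G(z(2, -5)) + (-48 - 1*(-69)))² = ((4*2/(-5 + 2))*(-6 + 4*2/(-5 + 2)) + (-48 - 1*(-69)))² = ((4*2/(-3))*(-6 + 4*2/(-3)) + (-48 + 69))² = ((4*2*(-⅓))*(-6 + 4*2*(-⅓)) + 21)² = (-8*(-6 - 8/3)/3 + 21)² = (-8/3*(-26/3) + 21)² = (208/9 + 21)² = (397/9)² = 157609/81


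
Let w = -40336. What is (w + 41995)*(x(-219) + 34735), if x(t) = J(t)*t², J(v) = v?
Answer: -17367613116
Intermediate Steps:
x(t) = t³ (x(t) = t*t² = t³)
(w + 41995)*(x(-219) + 34735) = (-40336 + 41995)*((-219)³ + 34735) = 1659*(-10503459 + 34735) = 1659*(-10468724) = -17367613116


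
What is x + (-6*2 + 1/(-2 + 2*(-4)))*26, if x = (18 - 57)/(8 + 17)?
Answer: -7904/25 ≈ -316.16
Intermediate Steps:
x = -39/25 ≈ -1.5600
x + (-6*2 + 1/(-2 + 2*(-4)))*26 = -39/25 + (-6*2 + 1/(-2 + 2*(-4)))*26 = -39/25 + (-12 + 1/(-2 - 8))*26 = -39/25 + (-12 + 1/(-10))*26 = -39/25 + (-12 - ⅒)*26 = -39/25 - 121/10*26 = -39/25 - 1573/5 = -7904/25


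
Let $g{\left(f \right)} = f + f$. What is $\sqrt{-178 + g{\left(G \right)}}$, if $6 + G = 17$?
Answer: $2 i \sqrt{39} \approx 12.49 i$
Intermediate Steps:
$G = 11$ ($G = -6 + 17 = 11$)
$g{\left(f \right)} = 2 f$
$\sqrt{-178 + g{\left(G \right)}} = \sqrt{-178 + 2 \cdot 11} = \sqrt{-178 + 22} = \sqrt{-156} = 2 i \sqrt{39}$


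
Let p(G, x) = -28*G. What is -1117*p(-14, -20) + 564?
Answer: -437300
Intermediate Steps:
-1117*p(-14, -20) + 564 = -(-31276)*(-14) + 564 = -1117*392 + 564 = -437864 + 564 = -437300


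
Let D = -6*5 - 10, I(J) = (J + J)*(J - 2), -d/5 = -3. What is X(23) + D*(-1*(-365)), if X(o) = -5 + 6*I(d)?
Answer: -12265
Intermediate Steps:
d = 15 (d = -5*(-3) = 15)
I(J) = 2*J*(-2 + J) (I(J) = (2*J)*(-2 + J) = 2*J*(-2 + J))
D = -40 (D = -30 - 10 = -40)
X(o) = 2335 (X(o) = -5 + 6*(2*15*(-2 + 15)) = -5 + 6*(2*15*13) = -5 + 6*390 = -5 + 2340 = 2335)
X(23) + D*(-1*(-365)) = 2335 - (-40)*(-365) = 2335 - 40*365 = 2335 - 14600 = -12265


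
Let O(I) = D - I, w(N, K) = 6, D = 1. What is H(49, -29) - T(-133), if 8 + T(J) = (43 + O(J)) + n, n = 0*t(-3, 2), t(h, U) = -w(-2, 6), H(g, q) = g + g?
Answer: -71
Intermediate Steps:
H(g, q) = 2*g
t(h, U) = -6 (t(h, U) = -1*6 = -6)
O(I) = 1 - I
n = 0 (n = 0*(-6) = 0)
T(J) = 36 - J (T(J) = -8 + ((43 + (1 - J)) + 0) = -8 + ((44 - J) + 0) = -8 + (44 - J) = 36 - J)
H(49, -29) - T(-133) = 2*49 - (36 - 1*(-133)) = 98 - (36 + 133) = 98 - 1*169 = 98 - 169 = -71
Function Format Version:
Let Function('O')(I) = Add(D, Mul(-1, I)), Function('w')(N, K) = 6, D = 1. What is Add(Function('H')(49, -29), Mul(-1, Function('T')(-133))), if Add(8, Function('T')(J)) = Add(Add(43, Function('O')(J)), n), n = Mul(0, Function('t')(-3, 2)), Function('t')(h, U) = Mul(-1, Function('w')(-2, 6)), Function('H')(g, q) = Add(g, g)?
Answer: -71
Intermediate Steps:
Function('H')(g, q) = Mul(2, g)
Function('t')(h, U) = -6 (Function('t')(h, U) = Mul(-1, 6) = -6)
Function('O')(I) = Add(1, Mul(-1, I))
n = 0 (n = Mul(0, -6) = 0)
Function('T')(J) = Add(36, Mul(-1, J)) (Function('T')(J) = Add(-8, Add(Add(43, Add(1, Mul(-1, J))), 0)) = Add(-8, Add(Add(44, Mul(-1, J)), 0)) = Add(-8, Add(44, Mul(-1, J))) = Add(36, Mul(-1, J)))
Add(Function('H')(49, -29), Mul(-1, Function('T')(-133))) = Add(Mul(2, 49), Mul(-1, Add(36, Mul(-1, -133)))) = Add(98, Mul(-1, Add(36, 133))) = Add(98, Mul(-1, 169)) = Add(98, -169) = -71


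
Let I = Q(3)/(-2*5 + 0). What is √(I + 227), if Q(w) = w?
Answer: √22670/10 ≈ 15.057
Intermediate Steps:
I = -3/10 (I = 3/(-2*5 + 0) = 3/(-10 + 0) = 3/(-10) = -⅒*3 = -3/10 ≈ -0.30000)
√(I + 227) = √(-3/10 + 227) = √(2267/10) = √22670/10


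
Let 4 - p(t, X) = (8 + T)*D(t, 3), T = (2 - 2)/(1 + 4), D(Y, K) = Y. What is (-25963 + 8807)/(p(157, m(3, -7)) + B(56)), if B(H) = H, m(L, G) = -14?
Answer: 4289/299 ≈ 14.344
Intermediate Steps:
T = 0 (T = 0/5 = 0*(⅕) = 0)
p(t, X) = 4 - 8*t (p(t, X) = 4 - (8 + 0)*t = 4 - 8*t)
(-25963 + 8807)/(p(157, m(3, -7)) + B(56)) = (-25963 + 8807)/((4 - 8*157) + 56) = -17156/((4 - 1256) + 56) = -17156/(-1252 + 56) = -17156/(-1196) = -17156*(-1/1196) = 4289/299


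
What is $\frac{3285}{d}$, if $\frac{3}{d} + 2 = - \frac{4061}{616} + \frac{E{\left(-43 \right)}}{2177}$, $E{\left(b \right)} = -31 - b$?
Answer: $- \frac{1801348365}{191576} \approx -9402.8$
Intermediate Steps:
$d = - \frac{574728}{1645067}$ ($d = \frac{3}{-2 - \left(\frac{4061}{616} - \frac{-31 - -43}{2177}\right)} = \frac{3}{-2 - \left(\frac{4061}{616} - \left(-31 + 43\right) \frac{1}{2177}\right)} = \frac{3}{-2 + \left(- \frac{4061}{616} + 12 \cdot \frac{1}{2177}\right)} = \frac{3}{-2 + \left(- \frac{4061}{616} + \frac{12}{2177}\right)} = \frac{3}{-2 - \frac{1261915}{191576}} = \frac{3}{- \frac{1645067}{191576}} = 3 \left(- \frac{191576}{1645067}\right) = - \frac{574728}{1645067} \approx -0.34936$)
$\frac{3285}{d} = \frac{3285}{- \frac{574728}{1645067}} = 3285 \left(- \frac{1645067}{574728}\right) = - \frac{1801348365}{191576}$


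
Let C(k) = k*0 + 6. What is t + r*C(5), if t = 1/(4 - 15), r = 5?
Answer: 329/11 ≈ 29.909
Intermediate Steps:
t = -1/11 (t = 1/(-11) = -1/11 ≈ -0.090909)
C(k) = 6 (C(k) = 0 + 6 = 6)
t + r*C(5) = -1/11 + 5*6 = -1/11 + 30 = 329/11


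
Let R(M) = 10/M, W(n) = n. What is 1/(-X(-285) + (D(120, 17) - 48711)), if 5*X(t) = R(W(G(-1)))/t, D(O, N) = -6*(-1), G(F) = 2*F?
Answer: -285/13880926 ≈ -2.0532e-5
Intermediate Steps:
D(O, N) = 6
X(t) = -1/t (X(t) = ((10/((2*(-1))))/t)/5 = ((10/(-2))/t)/5 = ((10*(-½))/t)/5 = (-5/t)/5 = -1/t)
1/(-X(-285) + (D(120, 17) - 48711)) = 1/(-(-1)/(-285) + (6 - 48711)) = 1/(-(-1)*(-1)/285 - 48705) = 1/(-1*1/285 - 48705) = 1/(-1/285 - 48705) = 1/(-13880926/285) = -285/13880926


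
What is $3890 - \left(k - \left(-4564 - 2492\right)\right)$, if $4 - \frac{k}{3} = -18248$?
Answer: $-57922$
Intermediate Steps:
$k = 54756$ ($k = 12 - -54744 = 12 + 54744 = 54756$)
$3890 - \left(k - \left(-4564 - 2492\right)\right) = 3890 - \left(54756 - \left(-4564 - 2492\right)\right) = 3890 - \left(54756 - -7056\right) = 3890 - \left(54756 + 7056\right) = 3890 - 61812 = -57922$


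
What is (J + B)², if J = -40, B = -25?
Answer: 4225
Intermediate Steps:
(J + B)² = (-40 - 25)² = (-65)² = 4225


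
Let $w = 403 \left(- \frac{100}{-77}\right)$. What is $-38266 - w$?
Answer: $- \frac{2986782}{77} \approx -38789.0$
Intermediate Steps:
$w = \frac{40300}{77}$ ($w = 403 \left(\left(-100\right) \left(- \frac{1}{77}\right)\right) = 403 \cdot \frac{100}{77} = \frac{40300}{77} \approx 523.38$)
$-38266 - w = -38266 - \frac{40300}{77} = - \frac{2986782}{77}$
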